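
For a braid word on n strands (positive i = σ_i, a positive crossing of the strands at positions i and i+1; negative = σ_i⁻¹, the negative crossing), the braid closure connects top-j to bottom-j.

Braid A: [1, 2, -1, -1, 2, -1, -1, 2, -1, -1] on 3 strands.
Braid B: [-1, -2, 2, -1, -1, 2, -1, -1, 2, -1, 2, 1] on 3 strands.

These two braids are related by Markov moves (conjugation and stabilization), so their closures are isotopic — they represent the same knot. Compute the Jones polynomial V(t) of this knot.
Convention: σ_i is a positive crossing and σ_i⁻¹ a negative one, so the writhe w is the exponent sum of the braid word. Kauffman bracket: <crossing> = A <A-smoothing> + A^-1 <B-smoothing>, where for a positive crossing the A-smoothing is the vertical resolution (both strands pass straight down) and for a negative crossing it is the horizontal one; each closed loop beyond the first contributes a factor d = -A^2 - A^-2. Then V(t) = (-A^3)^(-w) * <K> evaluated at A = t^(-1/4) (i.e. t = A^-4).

-t^2 + 3*t - 4 + 6*t^-1 - 6*t^-2 + 6*t^-3 - 5*t^-4 + 3*t^-5 - t^-6

Derivation:
Markov-equivalent braids have isotopic closures, hence identical knot invariants. Strip the Markov moves from each word to reach a common short braid β, then compute V(t) once on β.
Braid A: s1 s2 s1^-1 s1^-1 s2 s1^-1 s1^-1 s2 s1^-1 s1^-1 on 3 strands reduces by inverse Markov moves (closure unchanged at each step):
  Deconjugate: the word is γ·β·γ⁻¹ with γ = s1 (prefix) and γ⁻¹ = s1^-1 (suffix); strip both.
Reduced to β = s2 s1^-1 s1^-1 s2 s1^-1 s1^-1 s2 s1^-1 on 3 strands, 8 crossings.
Braid B: s1^-1 s2^-1 s2 s1^-1 s1^-1 s2 s1^-1 s1^-1 s2 s1^-1 s2 s1 on 3 strands reduces by inverse Markov moves (closure unchanged at each step):
  Deconjugate: the word is γ·β·γ⁻¹ with γ = s1^-1 s2^-1 (prefix) and γ⁻¹ = s2 s1 (suffix); strip both.
Reduced to β = s2 s1^-1 s1^-1 s2 s1^-1 s1^-1 s2 s1^-1 on 3 strands, 8 crossings.
Both give the same β = s2 s1^-1 s1^-1 s2 s1^-1 s1^-1 s2 s1^-1 on 3 strands, so one state sum suffices:
Braid: s2 s1^-1 s1^-1 s2 s1^-1 s1^-1 s2 s1^-1 on 3 strands, 8 crossings.
Writhe w = (#positive) - (#negative) = 3 - 5 = -2.
Enumerate smoothing states for the bracket polynomial. There are 2^8 = 256 states.
For each crossing: s=0 is the vertical smoothing, s=1 horizontal. Crossing k contributes A^(sign_k * (1 - 2*s_k)); loop factor d = -A^2 - A^-2.
Tabulate the states by total A-exponent and number of loops L (A-exp: L × count):
  A^8: L=6 ×1
  A^6: L=5 ×8
  A^4: L=4 ×28
  A^2: L=3 ×55, L=5 ×1
  A^0: L=2 ×63, L=4 ×7
  A^-2: L=1 ×35, L=3 ×21
  A^-4: L=2 ×26, L=4 ×2
  A^-6: L=3 ×8
  A^-8: L=4 ×1
Each group contributes A^e * Σ count * d^(L-1):
Powers of d = -A^2 - A^-2: d^2 = A^4 + 2 + A^-4; d^3 = -A^6 - 3*A^2 - 3*A^-2 - A^-6; d^4 = A^8 + 4*A^4 + 6 + 4*A^-4 + A^-8; d^5 = -A^10 - 5*A^6 - 10*A^2 - 10*A^-2 - 5*A^-6 - A^-10.
  A^8 * (d^5) = -A^18 - 5*A^14 - 10*A^10 - 10*A^6 - 5*A^2 - A^-2
  A^6 * (8*d^4) = 8*A^14 + 32*A^10 + 48*A^6 + 32*A^2 + 8*A^-2
  A^4 * (28*d^3) = -28*A^10 - 84*A^6 - 84*A^2 - 28*A^-2
  A^2 * (55*d^2 + d^4) = A^10 + 59*A^6 + 116*A^2 + 59*A^-2 + A^-6
  A^0 * (63*d + 7*d^3) = -7*A^6 - 84*A^2 - 84*A^-2 - 7*A^-6
  A^-2 * (35 + 21*d^2) = 21*A^2 + 77*A^-2 + 21*A^-6
  A^-4 * (26*d + 2*d^3) = -2*A^2 - 32*A^-2 - 32*A^-6 - 2*A^-10
  A^-6 * (8*d^2) = 8*A^-2 + 16*A^-6 + 8*A^-10
  A^-8 * (d^3) = -A^-2 - 3*A^-6 - 3*A^-10 - A^-14
Summing the groups: <K> = -A^18 + 3*A^14 - 5*A^10 + 6*A^6 - 6*A^2 + 6*A^-2 - 4*A^-6 + 3*A^-10 - A^-14
Normalise by the writhe: (-A^3)^(-w) = (-A^3)^(2) = A^6, so f(A) = A^6 * <K> = -A^24 + 3*A^20 - 5*A^16 + 6*A^12 - 6*A^8 + 6*A^4 - 4 + 3*A^-4 - A^-8.
Substitute A = t^(-1/4), i.e. A^e → t^(-e/4): V(t) = -t^2 + 3*t - 4 + 6*t^-1 - 6*t^-2 + 6*t^-3 - 5*t^-4 + 3*t^-5 - t^-6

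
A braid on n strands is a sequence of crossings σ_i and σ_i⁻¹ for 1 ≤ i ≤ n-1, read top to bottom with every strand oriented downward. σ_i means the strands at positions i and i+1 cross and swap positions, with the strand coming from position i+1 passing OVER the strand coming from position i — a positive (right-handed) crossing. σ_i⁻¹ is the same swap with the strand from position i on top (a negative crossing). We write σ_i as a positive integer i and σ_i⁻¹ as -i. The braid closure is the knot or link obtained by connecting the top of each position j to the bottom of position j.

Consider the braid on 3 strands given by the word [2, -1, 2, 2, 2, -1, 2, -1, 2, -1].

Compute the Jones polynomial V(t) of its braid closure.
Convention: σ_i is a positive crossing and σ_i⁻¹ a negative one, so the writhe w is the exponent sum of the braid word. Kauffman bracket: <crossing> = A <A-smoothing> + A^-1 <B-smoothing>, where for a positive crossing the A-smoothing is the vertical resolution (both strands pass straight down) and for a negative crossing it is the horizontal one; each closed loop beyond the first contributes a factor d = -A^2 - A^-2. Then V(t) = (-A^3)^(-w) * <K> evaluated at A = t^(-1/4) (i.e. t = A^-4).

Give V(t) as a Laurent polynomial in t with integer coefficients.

t^7 - 4*t^6 + 7*t^5 - 11*t^4 + 14*t^3 - 14*t^2 + 14*t - 10 + 7*t^-1 - 4*t^-2 + t^-3

Derivation:
Braid: s2 s1^-1 s2 s2 s2 s1^-1 s2 s1^-1 s2 s1^-1 on 3 strands, 10 crossings.
Writhe w = (#positive) - (#negative) = 6 - 4 = 2.
Computing the Kauffman bracket via state sum. There are 2^10 = 1024 states.
Each crossing splits two ways (0=vertical, 1=horizontal). The state's weight is A^(#A-smoothings - #B-smoothings) * d^(loops - 1).
Tabulate the states by total A-exponent and number of loops L (A-exp: L × count):
  A^10: L=5 ×1
  A^8: L=4 ×10
  A^6: L=3 ×42, L=5 ×3
  A^4: L=2 ×90, L=4 ×29, L=6 ×1
  A^2: L=1 ×87, L=3 ×110, L=5 ×13
  A^0: L=2 ×179, L=4 ×71, L=6 ×2
  A^-2: L=3 ×187, L=5 ×23
  A^-4: L=4 ×117, L=6 ×3
  A^-6: L=5 ×45
  A^-8: L=6 ×10
  A^-10: L=7 ×1
Each group contributes A^e * Σ count * d^(L-1):
Powers of d = -A^2 - A^-2: d^2 = A^4 + 2 + A^-4; d^3 = -A^6 - 3*A^2 - 3*A^-2 - A^-6; d^4 = A^8 + 4*A^4 + 6 + 4*A^-4 + A^-8; d^5 = -A^10 - 5*A^6 - 10*A^2 - 10*A^-2 - 5*A^-6 - A^-10; d^6 = A^12 + 6*A^8 + 15*A^4 + 20 + 15*A^-4 + 6*A^-8 + A^-12.
  A^10 * (d^4) = A^18 + 4*A^14 + 6*A^10 + 4*A^6 + A^2
  A^8 * (10*d^3) = -10*A^14 - 30*A^10 - 30*A^6 - 10*A^2
  A^6 * (42*d^2 + 3*d^4) = 3*A^14 + 54*A^10 + 102*A^6 + 54*A^2 + 3*A^-2
  A^4 * (90*d + 29*d^3 + d^5) = -A^14 - 34*A^10 - 187*A^6 - 187*A^2 - 34*A^-2 - A^-6
  A^2 * (87 + 110*d^2 + 13*d^4) = 13*A^10 + 162*A^6 + 385*A^2 + 162*A^-2 + 13*A^-6
  A^0 * (179*d + 71*d^3 + 2*d^5) = -2*A^10 - 81*A^6 - 412*A^2 - 412*A^-2 - 81*A^-6 - 2*A^-10
  A^-2 * (187*d^2 + 23*d^4) = 23*A^6 + 279*A^2 + 512*A^-2 + 279*A^-6 + 23*A^-10
  A^-4 * (117*d^3 + 3*d^5) = -3*A^6 - 132*A^2 - 381*A^-2 - 381*A^-6 - 132*A^-10 - 3*A^-14
  A^-6 * (45*d^4) = 45*A^2 + 180*A^-2 + 270*A^-6 + 180*A^-10 + 45*A^-14
  A^-8 * (10*d^5) = -10*A^2 - 50*A^-2 - 100*A^-6 - 100*A^-10 - 50*A^-14 - 10*A^-18
  A^-10 * (d^6) = A^2 + 6*A^-2 + 15*A^-6 + 20*A^-10 + 15*A^-14 + 6*A^-18 + A^-22
Summing the groups: <K> = A^18 - 4*A^14 + 7*A^10 - 10*A^6 + 14*A^2 - 14*A^-2 + 14*A^-6 - 11*A^-10 + 7*A^-14 - 4*A^-18 + A^-22
Normalise by the writhe: (-A^3)^(-w) = (-A^3)^(-2) = A^-6, so f(A) = A^-6 * <K> = A^12 - 4*A^8 + 7*A^4 - 10 + 14*A^-4 - 14*A^-8 + 14*A^-12 - 11*A^-16 + 7*A^-20 - 4*A^-24 + A^-28.
Substitute A = t^(-1/4), i.e. A^e → t^(-e/4): V(t) = t^7 - 4*t^6 + 7*t^5 - 11*t^4 + 14*t^3 - 14*t^2 + 14*t - 10 + 7*t^-1 - 4*t^-2 + t^-3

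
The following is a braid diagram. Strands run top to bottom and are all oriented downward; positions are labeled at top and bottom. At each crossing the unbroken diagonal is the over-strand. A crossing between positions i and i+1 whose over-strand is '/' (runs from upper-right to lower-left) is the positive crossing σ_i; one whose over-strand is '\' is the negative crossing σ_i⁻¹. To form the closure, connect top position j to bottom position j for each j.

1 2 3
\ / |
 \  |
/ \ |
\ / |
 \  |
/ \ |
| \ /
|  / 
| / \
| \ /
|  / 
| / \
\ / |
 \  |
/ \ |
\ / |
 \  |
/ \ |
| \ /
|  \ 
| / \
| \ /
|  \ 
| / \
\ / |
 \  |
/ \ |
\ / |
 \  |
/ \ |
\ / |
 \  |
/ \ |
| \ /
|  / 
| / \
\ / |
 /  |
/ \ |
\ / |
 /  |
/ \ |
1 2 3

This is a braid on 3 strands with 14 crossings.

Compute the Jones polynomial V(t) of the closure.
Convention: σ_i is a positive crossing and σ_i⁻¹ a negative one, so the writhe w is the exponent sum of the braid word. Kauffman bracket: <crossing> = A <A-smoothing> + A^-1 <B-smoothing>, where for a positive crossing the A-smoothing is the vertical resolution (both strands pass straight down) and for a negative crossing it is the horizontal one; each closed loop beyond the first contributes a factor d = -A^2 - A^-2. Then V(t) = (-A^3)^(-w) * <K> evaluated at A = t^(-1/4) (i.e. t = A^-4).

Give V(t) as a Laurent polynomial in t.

-1 + 3*t^-1 - 4*t^-2 + 6*t^-3 - 5*t^-4 + 5*t^-5 - 4*t^-6 + 2*t^-7 - t^-8

Derivation:
Reading the diagram top to bottom ('/'-over between positions i,i+1 = s_i, '\'-over = s_i^-1): braid word = s1^-1 s1^-1 s2 s2 s1^-1 s1^-1 s2^-1 s2^-1 s1^-1 s1^-1 s1^-1 s2 s1 s1.
The presented braid s1^-1 s1^-1 s2 s2 s1^-1 s1^-1 s2^-1 s2^-1 s1^-1 s1^-1 s1^-1 s2 s1 s1 on 3 strands reduces by inverse Markov moves (closure unchanged at each step):
  Deconjugate: the word is γ·β·γ⁻¹ with γ = s1^-1 s1^-1 (prefix) and γ⁻¹ = s1 s1 (suffix); strip both.
Reduced to β = s2 s2 s1^-1 s1^-1 s2^-1 s2^-1 s1^-1 s1^-1 s1^-1 s2 on 3 strands, 10 crossings.
Compute on β:
Braid: s2 s2 s1^-1 s1^-1 s2^-1 s2^-1 s1^-1 s1^-1 s1^-1 s2 on 3 strands, 10 crossings.
Writhe w = (#positive) - (#negative) = 3 - 7 = -4.
Enumerate smoothing states for the bracket polynomial. There are 2^10 = 1024 states.
Each crossing splits two ways (0=vertical, 1=horizontal). The state's weight is A^(#A-smoothings - #B-smoothings) * d^(loops - 1).
Tabulate the states by total A-exponent and number of loops L (A-exp: L × count):
  A^10: L=6 ×1
  A^8: L=5 ×10
  A^6: L=4 ×41, L=6 ×4
  A^4: L=3 ×87, L=5 ×32, L=7 ×1
  A^2: L=2 ×97, L=4 ×100, L=6 ×13
  A^0: L=1 ×46, L=3 ×152, L=5 ×52, L=7 ×2
  A^-2: L=2 ×103, L=4 ×96, L=6 ×11
  A^-4: L=1 ×15, L=3 ×79, L=5 ×26
  A^-6: L=2 ×18, L=4 ×26, L=6 ×1
  A^-8: L=3 ×8, L=5 ×2
  A^-10: L=4 ×1
Each group contributes A^e * Σ count * d^(L-1):
Powers of d = -A^2 - A^-2: d^2 = A^4 + 2 + A^-4; d^3 = -A^6 - 3*A^2 - 3*A^-2 - A^-6; d^4 = A^8 + 4*A^4 + 6 + 4*A^-4 + A^-8; d^5 = -A^10 - 5*A^6 - 10*A^2 - 10*A^-2 - 5*A^-6 - A^-10; d^6 = A^12 + 6*A^8 + 15*A^4 + 20 + 15*A^-4 + 6*A^-8 + A^-12.
  A^10 * (d^5) = -A^20 - 5*A^16 - 10*A^12 - 10*A^8 - 5*A^4 - 1
  A^8 * (10*d^4) = 10*A^16 + 40*A^12 + 60*A^8 + 40*A^4 + 10
  A^6 * (41*d^3 + 4*d^5) = -4*A^16 - 61*A^12 - 163*A^8 - 163*A^4 - 61 - 4*A^-4
  A^4 * (87*d^2 + 32*d^4 + d^6) = A^16 + 38*A^12 + 230*A^8 + 386*A^4 + 230 + 38*A^-4 + A^-8
  A^2 * (97*d + 100*d^3 + 13*d^5) = -13*A^12 - 165*A^8 - 527*A^4 - 527 - 165*A^-4 - 13*A^-8
  A^0 * (46 + 152*d^2 + 52*d^4 + 2*d^6) = 2*A^12 + 64*A^8 + 390*A^4 + 702 + 390*A^-4 + 64*A^-8 + 2*A^-12
  A^-2 * (103*d + 96*d^3 + 11*d^5) = -11*A^8 - 151*A^4 - 501 - 501*A^-4 - 151*A^-8 - 11*A^-12
  A^-4 * (15 + 79*d^2 + 26*d^4) = 26*A^4 + 183 + 329*A^-4 + 183*A^-8 + 26*A^-12
  A^-6 * (18*d + 26*d^3 + d^5) = -A^4 - 31 - 106*A^-4 - 106*A^-8 - 31*A^-12 - A^-16
  A^-8 * (8*d^2 + 2*d^4) = 2 + 16*A^-4 + 28*A^-8 + 16*A^-12 + 2*A^-16
  A^-10 * (d^3) = -A^-4 - 3*A^-8 - 3*A^-12 - A^-16
Summing the groups: <K> = -A^20 + 2*A^16 - 4*A^12 + 5*A^8 - 5*A^4 + 6 - 4*A^-4 + 3*A^-8 - A^-12
Normalise by the writhe: (-A^3)^(-w) = (-A^3)^(4) = A^12, so f(A) = A^12 * <K> = -A^32 + 2*A^28 - 4*A^24 + 5*A^20 - 5*A^16 + 6*A^12 - 4*A^8 + 3*A^4 - 1.
Substitute A = t^(-1/4), i.e. A^e → t^(-e/4): V(t) = -1 + 3*t^-1 - 4*t^-2 + 6*t^-3 - 5*t^-4 + 5*t^-5 - 4*t^-6 + 2*t^-7 - t^-8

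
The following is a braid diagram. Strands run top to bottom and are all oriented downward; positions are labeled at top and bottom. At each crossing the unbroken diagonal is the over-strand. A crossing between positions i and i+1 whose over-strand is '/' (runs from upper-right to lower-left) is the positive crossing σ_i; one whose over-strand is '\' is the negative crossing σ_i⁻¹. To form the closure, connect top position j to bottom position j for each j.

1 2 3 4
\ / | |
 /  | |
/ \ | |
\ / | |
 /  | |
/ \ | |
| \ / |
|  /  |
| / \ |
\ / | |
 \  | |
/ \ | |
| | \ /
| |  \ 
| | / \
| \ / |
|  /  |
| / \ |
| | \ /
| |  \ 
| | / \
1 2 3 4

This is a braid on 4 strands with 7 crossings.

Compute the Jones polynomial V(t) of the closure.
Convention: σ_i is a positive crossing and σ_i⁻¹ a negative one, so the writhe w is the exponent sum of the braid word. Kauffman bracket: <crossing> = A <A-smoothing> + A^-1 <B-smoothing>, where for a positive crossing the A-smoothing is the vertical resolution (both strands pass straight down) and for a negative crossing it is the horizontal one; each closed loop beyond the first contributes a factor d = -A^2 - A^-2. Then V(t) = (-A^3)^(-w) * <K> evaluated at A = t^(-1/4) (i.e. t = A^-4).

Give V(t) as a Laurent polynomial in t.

Reading the diagram top to bottom ('/'-over between positions i,i+1 = s_i, '\'-over = s_i^-1): braid word = s1 s1 s2 s1^-1 s3^-1 s2 s3^-1.
Braid: s1 s1 s2 s1^-1 s3^-1 s2 s3^-1 on 4 strands, 7 crossings.
Writhe w = (#positive) - (#negative) = 4 - 3 = 1.
State-sum expansion of <K>. There are 2^7 = 128 states.
Each crossing splits two ways (0=vertical, 1=horizontal). The state's weight is A^(#A-smoothings - #B-smoothings) * d^(loops - 1).
Tabulate the states by total A-exponent and number of loops L (A-exp: L × count):
  A^7: L=3 ×1
  A^5: L=2 ×4, L=4 ×3
  A^3: L=1 ×5, L=3 ×15, L=5 ×1
  A^1: L=2 ×27, L=4 ×8
  A^-1: L=1 ×14, L=3 ×20, L=5 ×1
  A^-3: L=2 ×17, L=4 ×4
  A^-5: L=3 ×7
  A^-7: L=4 ×1
Each group contributes A^e * Σ count * d^(L-1):
Powers of d = -A^2 - A^-2: d^2 = A^4 + 2 + A^-4; d^3 = -A^6 - 3*A^2 - 3*A^-2 - A^-6; d^4 = A^8 + 4*A^4 + 6 + 4*A^-4 + A^-8.
  A^7 * (d^2) = A^11 + 2*A^7 + A^3
  A^5 * (4*d + 3*d^3) = -3*A^11 - 13*A^7 - 13*A^3 - 3*A^-1
  A^3 * (5 + 15*d^2 + d^4) = A^11 + 19*A^7 + 41*A^3 + 19*A^-1 + A^-5
  A^1 * (27*d + 8*d^3) = -8*A^7 - 51*A^3 - 51*A^-1 - 8*A^-5
  A^-1 * (14 + 20*d^2 + d^4) = A^7 + 24*A^3 + 60*A^-1 + 24*A^-5 + A^-9
  A^-3 * (17*d + 4*d^3) = -4*A^3 - 29*A^-1 - 29*A^-5 - 4*A^-9
  A^-5 * (7*d^2) = 7*A^-1 + 14*A^-5 + 7*A^-9
  A^-7 * (d^3) = -A^-1 - 3*A^-5 - 3*A^-9 - A^-13
Summing the groups: <K> = -A^11 + A^7 - 2*A^3 + 2*A^-1 - A^-5 + A^-9 - A^-13
Normalise by the writhe: (-A^3)^(-w) = (-A^3)^(-1) = -A^-3, so f(A) = -A^-3 * <K> = A^8 - A^4 + 2 - 2*A^-4 + A^-8 - A^-12 + A^-16.
Substitute A = t^(-1/4), i.e. A^e → t^(-e/4): V(t) = t^4 - t^3 + t^2 - 2*t + 2 - t^-1 + t^-2

Answer: t^4 - t^3 + t^2 - 2*t + 2 - t^-1 + t^-2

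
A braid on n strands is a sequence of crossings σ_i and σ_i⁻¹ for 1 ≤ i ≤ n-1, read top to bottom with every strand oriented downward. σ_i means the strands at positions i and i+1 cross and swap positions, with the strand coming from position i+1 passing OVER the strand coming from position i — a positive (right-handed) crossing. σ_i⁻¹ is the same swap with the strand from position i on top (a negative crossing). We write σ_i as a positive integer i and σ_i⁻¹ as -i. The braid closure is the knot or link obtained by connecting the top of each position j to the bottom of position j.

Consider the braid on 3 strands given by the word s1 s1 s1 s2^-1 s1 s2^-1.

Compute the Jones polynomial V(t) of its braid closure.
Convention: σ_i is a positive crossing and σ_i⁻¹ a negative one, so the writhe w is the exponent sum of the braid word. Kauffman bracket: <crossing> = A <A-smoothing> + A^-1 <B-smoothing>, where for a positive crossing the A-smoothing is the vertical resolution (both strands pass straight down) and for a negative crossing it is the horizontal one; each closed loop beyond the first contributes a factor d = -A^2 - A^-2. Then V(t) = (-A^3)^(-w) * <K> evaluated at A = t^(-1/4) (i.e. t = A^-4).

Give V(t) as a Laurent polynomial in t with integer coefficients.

t^5 - 2*t^4 + 2*t^3 - 2*t^2 + 2*t - 1 + t^-1

Derivation:
Braid: s1 s1 s1 s2^-1 s1 s2^-1 on 3 strands, 6 crossings.
Writhe w = (#positive) - (#negative) = 4 - 2 = 2.
Computing the Kauffman bracket via state sum. There are 2^6 = 64 states.
Smooth each crossing (0=||, 1=⌣⌢); contribution A^(Σ sign_k(1-2s_k)) * d^(L-1).
Tabulate the states by total A-exponent and number of loops L (A-exp: L × count):
  A^6: L=3 ×1
  A^4: L=2 ×6
  A^2: L=1 ×11, L=3 ×4
  A^0: L=2 ×19, L=4 ×1
  A^-2: L=3 ×15
  A^-4: L=4 ×6
  A^-6: L=5 ×1
Each group contributes A^e * Σ count * d^(L-1):
Powers of d = -A^2 - A^-2: d^2 = A^4 + 2 + A^-4; d^3 = -A^6 - 3*A^2 - 3*A^-2 - A^-6; d^4 = A^8 + 4*A^4 + 6 + 4*A^-4 + A^-8.
  A^6 * (d^2) = A^10 + 2*A^6 + A^2
  A^4 * (6*d) = -6*A^6 - 6*A^2
  A^2 * (11 + 4*d^2) = 4*A^6 + 19*A^2 + 4*A^-2
  A^0 * (19*d + d^3) = -A^6 - 22*A^2 - 22*A^-2 - A^-6
  A^-2 * (15*d^2) = 15*A^2 + 30*A^-2 + 15*A^-6
  A^-4 * (6*d^3) = -6*A^2 - 18*A^-2 - 18*A^-6 - 6*A^-10
  A^-6 * (d^4) = A^2 + 4*A^-2 + 6*A^-6 + 4*A^-10 + A^-14
Summing the groups: <K> = A^10 - A^6 + 2*A^2 - 2*A^-2 + 2*A^-6 - 2*A^-10 + A^-14
Normalise by the writhe: (-A^3)^(-w) = (-A^3)^(-2) = A^-6, so f(A) = A^-6 * <K> = A^4 - 1 + 2*A^-4 - 2*A^-8 + 2*A^-12 - 2*A^-16 + A^-20.
Substitute A = t^(-1/4), i.e. A^e → t^(-e/4): V(t) = t^5 - 2*t^4 + 2*t^3 - 2*t^2 + 2*t - 1 + t^-1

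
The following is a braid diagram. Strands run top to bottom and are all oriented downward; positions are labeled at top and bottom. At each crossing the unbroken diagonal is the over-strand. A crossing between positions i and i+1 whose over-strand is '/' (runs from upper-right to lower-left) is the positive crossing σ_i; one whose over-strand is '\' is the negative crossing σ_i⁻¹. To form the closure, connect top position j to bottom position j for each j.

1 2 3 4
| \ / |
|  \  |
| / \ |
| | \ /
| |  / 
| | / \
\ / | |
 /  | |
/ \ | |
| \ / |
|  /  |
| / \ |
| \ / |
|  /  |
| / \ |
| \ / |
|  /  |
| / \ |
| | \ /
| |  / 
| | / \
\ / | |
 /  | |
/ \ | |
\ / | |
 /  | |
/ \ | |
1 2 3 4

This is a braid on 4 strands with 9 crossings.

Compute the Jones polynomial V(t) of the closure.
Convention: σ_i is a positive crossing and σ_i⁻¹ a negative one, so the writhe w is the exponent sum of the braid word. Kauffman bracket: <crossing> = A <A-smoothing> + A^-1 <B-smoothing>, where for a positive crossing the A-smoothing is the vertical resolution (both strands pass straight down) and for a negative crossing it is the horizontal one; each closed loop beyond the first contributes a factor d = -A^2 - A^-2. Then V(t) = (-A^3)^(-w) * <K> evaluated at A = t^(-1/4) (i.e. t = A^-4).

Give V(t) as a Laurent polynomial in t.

Reading the diagram top to bottom ('/'-over between positions i,i+1 = s_i, '\'-over = s_i^-1): braid word = s2^-1 s3 s1 s2 s2 s2 s3 s1 s1.
Braid: s2^-1 s3 s1 s2 s2 s2 s3 s1 s1 on 4 strands, 9 crossings.
Writhe w = (#positive) - (#negative) = 8 - 1 = 7.
State-sum expansion of <K>. There are 2^9 = 512 states.
Each crossing splits two ways (0=vertical, 1=horizontal). The state's weight is A^(#A-smoothings - #B-smoothings) * d^(loops - 1).
Tabulate the states by total A-exponent and number of loops L (A-exp: L × count):
  A^9: L=3 ×1
  A^7: L=2 ×5, L=4 ×4
  A^5: L=1 ×6, L=3 ×27, L=5 ×3
  A^3: L=2 ×57, L=4 ×26, L=6 ×1
  A^1: L=1 ×39, L=3 ×77, L=5 ×10
  A^-1: L=2 ×81, L=4 ×44, L=6 ×1
  A^-3: L=3 ×73, L=5 ×11
  A^-5: L=4 ×35, L=6 ×1
  A^-7: L=5 ×9
  A^-9: L=6 ×1
Each group contributes A^e * Σ count * d^(L-1):
Powers of d = -A^2 - A^-2: d^2 = A^4 + 2 + A^-4; d^3 = -A^6 - 3*A^2 - 3*A^-2 - A^-6; d^4 = A^8 + 4*A^4 + 6 + 4*A^-4 + A^-8; d^5 = -A^10 - 5*A^6 - 10*A^2 - 10*A^-2 - 5*A^-6 - A^-10.
  A^9 * (d^2) = A^13 + 2*A^9 + A^5
  A^7 * (5*d + 4*d^3) = -4*A^13 - 17*A^9 - 17*A^5 - 4*A
  A^5 * (6 + 27*d^2 + 3*d^4) = 3*A^13 + 39*A^9 + 78*A^5 + 39*A + 3*A^-3
  A^3 * (57*d + 26*d^3 + d^5) = -A^13 - 31*A^9 - 145*A^5 - 145*A - 31*A^-3 - A^-7
  A^1 * (39 + 77*d^2 + 10*d^4) = 10*A^9 + 117*A^5 + 253*A + 117*A^-3 + 10*A^-7
  A^-1 * (81*d + 44*d^3 + d^5) = -A^9 - 49*A^5 - 223*A - 223*A^-3 - 49*A^-7 - A^-11
  A^-3 * (73*d^2 + 11*d^4) = 11*A^5 + 117*A + 212*A^-3 + 117*A^-7 + 11*A^-11
  A^-5 * (35*d^3 + d^5) = -A^5 - 40*A - 115*A^-3 - 115*A^-7 - 40*A^-11 - A^-15
  A^-7 * (9*d^4) = 9*A + 36*A^-3 + 54*A^-7 + 36*A^-11 + 9*A^-15
  A^-9 * (d^5) = -A - 5*A^-3 - 10*A^-7 - 10*A^-11 - 5*A^-15 - A^-19
Summing the groups: <K> = -A^13 + 2*A^9 - 5*A^5 + 5*A - 6*A^-3 + 6*A^-7 - 4*A^-11 + 3*A^-15 - A^-19
Normalise by the writhe: (-A^3)^(-w) = (-A^3)^(-7) = -A^-21, so f(A) = -A^-21 * <K> = A^-8 - 2*A^-12 + 5*A^-16 - 5*A^-20 + 6*A^-24 - 6*A^-28 + 4*A^-32 - 3*A^-36 + A^-40.
Substitute A = t^(-1/4), i.e. A^e → t^(-e/4): V(t) = t^10 - 3*t^9 + 4*t^8 - 6*t^7 + 6*t^6 - 5*t^5 + 5*t^4 - 2*t^3 + t^2

Answer: t^10 - 3*t^9 + 4*t^8 - 6*t^7 + 6*t^6 - 5*t^5 + 5*t^4 - 2*t^3 + t^2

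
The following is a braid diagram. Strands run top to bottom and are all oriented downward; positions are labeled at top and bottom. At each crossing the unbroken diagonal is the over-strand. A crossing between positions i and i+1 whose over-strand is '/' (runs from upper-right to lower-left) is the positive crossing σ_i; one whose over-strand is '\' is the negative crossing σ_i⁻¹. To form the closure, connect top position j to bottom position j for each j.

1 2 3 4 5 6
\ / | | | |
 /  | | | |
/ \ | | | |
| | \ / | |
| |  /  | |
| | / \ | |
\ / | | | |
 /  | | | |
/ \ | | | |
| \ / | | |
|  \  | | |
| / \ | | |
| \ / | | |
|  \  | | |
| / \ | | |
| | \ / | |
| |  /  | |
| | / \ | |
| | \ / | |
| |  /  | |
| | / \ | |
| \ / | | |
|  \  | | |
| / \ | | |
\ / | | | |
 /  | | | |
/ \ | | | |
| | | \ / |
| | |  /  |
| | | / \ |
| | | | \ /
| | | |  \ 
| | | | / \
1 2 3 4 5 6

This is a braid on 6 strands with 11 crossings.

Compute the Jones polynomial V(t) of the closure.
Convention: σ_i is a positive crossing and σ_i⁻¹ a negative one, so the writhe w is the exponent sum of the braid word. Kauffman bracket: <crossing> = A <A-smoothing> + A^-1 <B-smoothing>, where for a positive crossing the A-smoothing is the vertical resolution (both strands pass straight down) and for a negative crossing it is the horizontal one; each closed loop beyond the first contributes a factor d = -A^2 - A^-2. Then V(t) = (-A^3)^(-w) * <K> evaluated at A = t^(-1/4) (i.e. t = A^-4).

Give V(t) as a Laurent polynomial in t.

t^7 - 3*t^6 + 4*t^5 - 6*t^4 + 7*t^3 - 6*t^2 + 6*t - 3 + 2*t^-1 - t^-2

Derivation:
Reading the diagram top to bottom ('/'-over between positions i,i+1 = s_i, '\'-over = s_i^-1): braid word = s1 s3 s1 s2^-1 s2^-1 s3 s3 s2^-1 s1 s4 s5^-1.
The presented braid s1 s3 s1 s2^-1 s2^-1 s3 s3 s2^-1 s1 s4 s5^-1 on 6 strands reduces by inverse Markov moves (closure unchanged at each step):
  Destabilize: the word has the form β·s5^-1 where s5^-1 occurs only as the final letter (β ∈ B_5); drop it and the last strand → 5 strands.
  Destabilize: the word has the form β·s4 where s4 occurs only as the final letter (β ∈ B_4); drop it and the last strand → 4 strands.
Reduced to β = s1 s3 s1 s2^-1 s2^-1 s3 s3 s2^-1 s1 on 4 strands, 9 crossings.
Compute on β:
Braid: s1 s3 s1 s2^-1 s2^-1 s3 s3 s2^-1 s1 on 4 strands, 9 crossings.
Writhe w = (#positive) - (#negative) = 6 - 3 = 3.
State-sum expansion of <K>. There are 2^9 = 512 states.
Each crossing splits two ways (0=vertical, 1=horizontal). The state's weight is A^(#A-smoothings - #B-smoothings) * d^(loops - 1).
Tabulate the states by total A-exponent and number of loops L (A-exp: L × count):
  A^9: L=5 ×1
  A^7: L=4 ×9
  A^5: L=3 ×32, L=5 ×4
  A^3: L=2 ×55, L=4 ×28, L=6 ×1
  A^1: L=1 ×39, L=3 ×77, L=5 ×10
  A^-1: L=2 ×81, L=4 ×44, L=6 ×1
  A^-3: L=3 ×73, L=5 ×11
  A^-5: L=4 ×35, L=6 ×1
  A^-7: L=5 ×9
  A^-9: L=6 ×1
Each group contributes A^e * Σ count * d^(L-1):
Powers of d = -A^2 - A^-2: d^2 = A^4 + 2 + A^-4; d^3 = -A^6 - 3*A^2 - 3*A^-2 - A^-6; d^4 = A^8 + 4*A^4 + 6 + 4*A^-4 + A^-8; d^5 = -A^10 - 5*A^6 - 10*A^2 - 10*A^-2 - 5*A^-6 - A^-10.
  A^9 * (d^4) = A^17 + 4*A^13 + 6*A^9 + 4*A^5 + A
  A^7 * (9*d^3) = -9*A^13 - 27*A^9 - 27*A^5 - 9*A
  A^5 * (32*d^2 + 4*d^4) = 4*A^13 + 48*A^9 + 88*A^5 + 48*A + 4*A^-3
  A^3 * (55*d + 28*d^3 + d^5) = -A^13 - 33*A^9 - 149*A^5 - 149*A - 33*A^-3 - A^-7
  A^1 * (39 + 77*d^2 + 10*d^4) = 10*A^9 + 117*A^5 + 253*A + 117*A^-3 + 10*A^-7
  A^-1 * (81*d + 44*d^3 + d^5) = -A^9 - 49*A^5 - 223*A - 223*A^-3 - 49*A^-7 - A^-11
  A^-3 * (73*d^2 + 11*d^4) = 11*A^5 + 117*A + 212*A^-3 + 117*A^-7 + 11*A^-11
  A^-5 * (35*d^3 + d^5) = -A^5 - 40*A - 115*A^-3 - 115*A^-7 - 40*A^-11 - A^-15
  A^-7 * (9*d^4) = 9*A + 36*A^-3 + 54*A^-7 + 36*A^-11 + 9*A^-15
  A^-9 * (d^5) = -A - 5*A^-3 - 10*A^-7 - 10*A^-11 - 5*A^-15 - A^-19
Summing the groups: <K> = A^17 - 2*A^13 + 3*A^9 - 6*A^5 + 6*A - 7*A^-3 + 6*A^-7 - 4*A^-11 + 3*A^-15 - A^-19
Normalise by the writhe: (-A^3)^(-w) = (-A^3)^(-3) = -A^-9, so f(A) = -A^-9 * <K> = -A^8 + 2*A^4 - 3 + 6*A^-4 - 6*A^-8 + 7*A^-12 - 6*A^-16 + 4*A^-20 - 3*A^-24 + A^-28.
Substitute A = t^(-1/4), i.e. A^e → t^(-e/4): V(t) = t^7 - 3*t^6 + 4*t^5 - 6*t^4 + 7*t^3 - 6*t^2 + 6*t - 3 + 2*t^-1 - t^-2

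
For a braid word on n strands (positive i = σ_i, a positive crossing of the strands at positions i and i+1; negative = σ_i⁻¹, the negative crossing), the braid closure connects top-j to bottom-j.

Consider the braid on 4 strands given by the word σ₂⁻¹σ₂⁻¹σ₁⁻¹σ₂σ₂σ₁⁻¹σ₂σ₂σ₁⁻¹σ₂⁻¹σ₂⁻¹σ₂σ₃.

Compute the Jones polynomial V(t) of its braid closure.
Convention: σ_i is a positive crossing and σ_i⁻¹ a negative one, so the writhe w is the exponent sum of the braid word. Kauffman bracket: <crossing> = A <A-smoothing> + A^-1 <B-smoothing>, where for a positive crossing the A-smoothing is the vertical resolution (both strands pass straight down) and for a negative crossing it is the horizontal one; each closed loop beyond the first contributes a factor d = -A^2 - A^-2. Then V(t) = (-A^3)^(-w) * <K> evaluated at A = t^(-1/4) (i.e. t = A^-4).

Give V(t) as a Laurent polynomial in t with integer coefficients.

t^2 - 2*t + 4 - 4*t^-1 + 4*t^-2 - 4*t^-3 + 3*t^-4 - 2*t^-5 + t^-6

Derivation:
The presented braid s2^-1 s2^-1 s1^-1 s2 s2 s1^-1 s2 s2 s1^-1 s2^-1 s2^-1 s2 s3 on 4 strands reduces by inverse Markov moves (closure unchanged at each step):
  Destabilize: the word has the form β·s3 where s3 occurs only as the final letter (β ∈ B_3); drop it and the last strand → 3 strands.
  Deconjugate: the word is γ·β·γ⁻¹ with γ = s2^-1 (prefix) and γ⁻¹ = s2 (suffix); strip both.
Reduced to β = s2^-1 s1^-1 s2 s2 s1^-1 s2 s2 s1^-1 s2^-1 s2^-1 on 3 strands, 10 crossings.
Compute on β:
Braid: s2^-1 s1^-1 s2 s2 s1^-1 s2 s2 s1^-1 s2^-1 s2^-1 on 3 strands, 10 crossings.
Writhe w = (#positive) - (#negative) = 4 - 6 = -2.
State-sum expansion of <K>. There are 2^10 = 1024 states.
For each crossing: s=0 is the vertical smoothing, s=1 horizontal. Crossing k contributes A^(sign_k * (1 - 2*s_k)); loop factor d = -A^2 - A^-2.
Tabulate the states by total A-exponent and number of loops L (A-exp: L × count):
  A^10: L=5 ×1
  A^8: L=4 ×10
  A^6: L=3 ×39, L=5 ×6
  A^4: L=2 ×66, L=4 ×52, L=6 ×2
  A^2: L=1 ×45, L=3 ×124, L=5 ×41
  A^0: L=2 ×118, L=4 ×113, L=6 ×21
  A^-2: L=1 ×20, L=3 ×120, L=5 ×63, L=7 ×7
  A^-4: L=2 ×30, L=4 ×68, L=6 ×21, L=8 ×1
  A^-6: L=3 ×20, L=5 ×22, L=7 ×3
  A^-8: L=4 ×7, L=6 ×3
  A^-10: L=5 ×1
Each group contributes A^e * Σ count * d^(L-1):
Powers of d = -A^2 - A^-2: d^2 = A^4 + 2 + A^-4; d^3 = -A^6 - 3*A^2 - 3*A^-2 - A^-6; d^4 = A^8 + 4*A^4 + 6 + 4*A^-4 + A^-8; d^5 = -A^10 - 5*A^6 - 10*A^2 - 10*A^-2 - 5*A^-6 - A^-10; d^6 = A^12 + 6*A^8 + 15*A^4 + 20 + 15*A^-4 + 6*A^-8 + A^-12; d^7 = -A^14 - 7*A^10 - 21*A^6 - 35*A^2 - 35*A^-2 - 21*A^-6 - 7*A^-10 - A^-14.
  A^10 * (d^4) = A^18 + 4*A^14 + 6*A^10 + 4*A^6 + A^2
  A^8 * (10*d^3) = -10*A^14 - 30*A^10 - 30*A^6 - 10*A^2
  A^6 * (39*d^2 + 6*d^4) = 6*A^14 + 63*A^10 + 114*A^6 + 63*A^2 + 6*A^-2
  A^4 * (66*d + 52*d^3 + 2*d^5) = -2*A^14 - 62*A^10 - 242*A^6 - 242*A^2 - 62*A^-2 - 2*A^-6
  A^2 * (45 + 124*d^2 + 41*d^4) = 41*A^10 + 288*A^6 + 539*A^2 + 288*A^-2 + 41*A^-6
  A^0 * (118*d + 113*d^3 + 21*d^5) = -21*A^10 - 218*A^6 - 667*A^2 - 667*A^-2 - 218*A^-6 - 21*A^-10
  A^-2 * (20 + 120*d^2 + 63*d^4 + 7*d^6) = 7*A^10 + 105*A^6 + 477*A^2 + 778*A^-2 + 477*A^-6 + 105*A^-10 + 7*A^-14
  A^-4 * (30*d + 68*d^3 + 21*d^5 + d^7) = -A^10 - 28*A^6 - 194*A^2 - 479*A^-2 - 479*A^-6 - 194*A^-10 - 28*A^-14 - A^-18
  A^-6 * (20*d^2 + 22*d^4 + 3*d^6) = 3*A^6 + 40*A^2 + 153*A^-2 + 232*A^-6 + 153*A^-10 + 40*A^-14 + 3*A^-18
  A^-8 * (7*d^3 + 3*d^5) = -3*A^2 - 22*A^-2 - 51*A^-6 - 51*A^-10 - 22*A^-14 - 3*A^-18
  A^-10 * (d^4) = A^-2 + 4*A^-6 + 6*A^-10 + 4*A^-14 + A^-18
Summing the groups: <K> = A^18 - 2*A^14 + 3*A^10 - 4*A^6 + 4*A^2 - 4*A^-2 + 4*A^-6 - 2*A^-10 + A^-14
Normalise by the writhe: (-A^3)^(-w) = (-A^3)^(2) = A^6, so f(A) = A^6 * <K> = A^24 - 2*A^20 + 3*A^16 - 4*A^12 + 4*A^8 - 4*A^4 + 4 - 2*A^-4 + A^-8.
Substitute A = t^(-1/4), i.e. A^e → t^(-e/4): V(t) = t^2 - 2*t + 4 - 4*t^-1 + 4*t^-2 - 4*t^-3 + 3*t^-4 - 2*t^-5 + t^-6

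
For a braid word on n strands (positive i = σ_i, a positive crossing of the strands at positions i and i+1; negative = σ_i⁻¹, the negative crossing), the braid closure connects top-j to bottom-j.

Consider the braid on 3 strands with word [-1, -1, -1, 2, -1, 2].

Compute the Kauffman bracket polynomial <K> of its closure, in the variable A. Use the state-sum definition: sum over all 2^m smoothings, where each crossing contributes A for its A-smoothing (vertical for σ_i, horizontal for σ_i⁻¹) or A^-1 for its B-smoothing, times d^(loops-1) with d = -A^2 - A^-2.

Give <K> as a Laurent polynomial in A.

A^14 - 2*A^10 + 2*A^6 - 2*A^2 + 2*A^-2 - A^-6 + A^-10

Derivation:
Braid: s1^-1 s1^-1 s1^-1 s2 s1^-1 s2 on 3 strands, 6 crossings.
Writhe w = (#positive) - (#negative) = 2 - 4 = -2.
State-sum expansion of <K>. There are 2^6 = 64 states.
Smooth each crossing (0=||, 1=⌣⌢); contribution A^(Σ sign_k(1-2s_k)) * d^(L-1).
Tabulate the states by total A-exponent and number of loops L (A-exp: L × count):
  A^6: L=5 ×1
  A^4: L=4 ×6
  A^2: L=3 ×15
  A^0: L=2 ×19, L=4 ×1
  A^-2: L=1 ×11, L=3 ×4
  A^-4: L=2 ×6
  A^-6: L=3 ×1
Each group contributes A^e * Σ count * d^(L-1):
Powers of d = -A^2 - A^-2: d^2 = A^4 + 2 + A^-4; d^3 = -A^6 - 3*A^2 - 3*A^-2 - A^-6; d^4 = A^8 + 4*A^4 + 6 + 4*A^-4 + A^-8.
  A^6 * (d^4) = A^14 + 4*A^10 + 6*A^6 + 4*A^2 + A^-2
  A^4 * (6*d^3) = -6*A^10 - 18*A^6 - 18*A^2 - 6*A^-2
  A^2 * (15*d^2) = 15*A^6 + 30*A^2 + 15*A^-2
  A^0 * (19*d + d^3) = -A^6 - 22*A^2 - 22*A^-2 - A^-6
  A^-2 * (11 + 4*d^2) = 4*A^2 + 19*A^-2 + 4*A^-6
  A^-4 * (6*d) = -6*A^-2 - 6*A^-6
  A^-6 * (d^2) = A^-2 + 2*A^-6 + A^-10
Summing the groups: <K> = A^14 - 2*A^10 + 2*A^6 - 2*A^2 + 2*A^-2 - A^-6 + A^-10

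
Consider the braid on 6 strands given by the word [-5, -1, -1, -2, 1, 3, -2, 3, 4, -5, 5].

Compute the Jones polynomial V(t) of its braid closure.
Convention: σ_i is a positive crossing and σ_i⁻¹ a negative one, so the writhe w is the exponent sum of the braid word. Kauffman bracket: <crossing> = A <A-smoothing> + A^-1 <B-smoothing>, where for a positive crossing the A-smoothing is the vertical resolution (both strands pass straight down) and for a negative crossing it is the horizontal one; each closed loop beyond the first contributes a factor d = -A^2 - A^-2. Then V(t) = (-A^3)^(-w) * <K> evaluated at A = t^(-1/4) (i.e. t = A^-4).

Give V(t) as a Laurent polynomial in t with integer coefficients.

t^2 - t + 2 - 2*t^-1 + t^-2 - t^-3 + t^-4

Derivation:
The presented braid s5^-1 s1^-1 s1^-1 s2^-1 s1 s3 s2^-1 s3 s4 s5^-1 s5 on 6 strands reduces by inverse Markov moves (closure unchanged at each step):
  Deconjugate: the word is γ·β·γ⁻¹ with γ = s5^-1 (prefix) and γ⁻¹ = s5 (suffix); strip both.
  Destabilize: the word has the form β·s5^-1 where s5^-1 occurs only as the final letter (β ∈ B_5); drop it and the last strand → 5 strands.
  Destabilize: the word has the form β·s4 where s4 occurs only as the final letter (β ∈ B_4); drop it and the last strand → 4 strands.
Reduced to β = s1^-1 s1^-1 s2^-1 s1 s3 s2^-1 s3 on 4 strands, 7 crossings.
Compute on β:
Braid: s1^-1 s1^-1 s2^-1 s1 s3 s2^-1 s3 on 4 strands, 7 crossings.
Writhe w = (#positive) - (#negative) = 3 - 4 = -1.
State-sum expansion of <K>. There are 2^7 = 128 states.
Each crossing splits two ways (0=vertical, 1=horizontal). The state's weight is A^(#A-smoothings - #B-smoothings) * d^(loops - 1).
Tabulate the states by total A-exponent and number of loops L (A-exp: L × count):
  A^7: L=4 ×1
  A^5: L=3 ×7
  A^3: L=2 ×17, L=4 ×4
  A^1: L=1 ×14, L=3 ×20, L=5 ×1
  A^-1: L=2 ×27, L=4 ×8
  A^-3: L=1 ×5, L=3 ×15, L=5 ×1
  A^-5: L=2 ×4, L=4 ×3
  A^-7: L=3 ×1
Each group contributes A^e * Σ count * d^(L-1):
Powers of d = -A^2 - A^-2: d^2 = A^4 + 2 + A^-4; d^3 = -A^6 - 3*A^2 - 3*A^-2 - A^-6; d^4 = A^8 + 4*A^4 + 6 + 4*A^-4 + A^-8.
  A^7 * (d^3) = -A^13 - 3*A^9 - 3*A^5 - A
  A^5 * (7*d^2) = 7*A^9 + 14*A^5 + 7*A
  A^3 * (17*d + 4*d^3) = -4*A^9 - 29*A^5 - 29*A - 4*A^-3
  A^1 * (14 + 20*d^2 + d^4) = A^9 + 24*A^5 + 60*A + 24*A^-3 + A^-7
  A^-1 * (27*d + 8*d^3) = -8*A^5 - 51*A - 51*A^-3 - 8*A^-7
  A^-3 * (5 + 15*d^2 + d^4) = A^5 + 19*A + 41*A^-3 + 19*A^-7 + A^-11
  A^-5 * (4*d + 3*d^3) = -3*A - 13*A^-3 - 13*A^-7 - 3*A^-11
  A^-7 * (d^2) = A^-3 + 2*A^-7 + A^-11
Summing the groups: <K> = -A^13 + A^9 - A^5 + 2*A - 2*A^-3 + A^-7 - A^-11
Normalise by the writhe: (-A^3)^(-w) = (-A^3)^(1) = -A^3, so f(A) = -A^3 * <K> = A^16 - A^12 + A^8 - 2*A^4 + 2 - A^-4 + A^-8.
Substitute A = t^(-1/4), i.e. A^e → t^(-e/4): V(t) = t^2 - t + 2 - 2*t^-1 + t^-2 - t^-3 + t^-4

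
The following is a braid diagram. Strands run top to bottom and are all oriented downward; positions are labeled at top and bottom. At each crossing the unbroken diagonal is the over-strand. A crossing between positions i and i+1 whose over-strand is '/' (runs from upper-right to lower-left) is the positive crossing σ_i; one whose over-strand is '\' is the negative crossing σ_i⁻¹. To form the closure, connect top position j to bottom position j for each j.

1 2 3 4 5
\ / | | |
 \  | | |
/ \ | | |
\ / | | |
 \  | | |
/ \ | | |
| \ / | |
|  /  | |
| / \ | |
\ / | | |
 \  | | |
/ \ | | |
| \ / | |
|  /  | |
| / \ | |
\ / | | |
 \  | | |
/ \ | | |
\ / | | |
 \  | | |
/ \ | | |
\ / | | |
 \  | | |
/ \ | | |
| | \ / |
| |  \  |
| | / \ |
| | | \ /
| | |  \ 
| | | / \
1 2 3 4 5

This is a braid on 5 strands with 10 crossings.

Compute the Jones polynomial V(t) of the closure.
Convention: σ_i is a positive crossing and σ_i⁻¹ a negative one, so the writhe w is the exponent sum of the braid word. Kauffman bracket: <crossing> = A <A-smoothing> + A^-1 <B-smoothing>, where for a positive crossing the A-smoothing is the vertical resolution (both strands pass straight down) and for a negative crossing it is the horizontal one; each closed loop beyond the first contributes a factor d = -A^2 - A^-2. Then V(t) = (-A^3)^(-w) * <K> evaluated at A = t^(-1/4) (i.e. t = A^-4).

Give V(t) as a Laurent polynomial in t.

Reading the diagram top to bottom ('/'-over between positions i,i+1 = s_i, '\'-over = s_i^-1): braid word = s1^-1 s1^-1 s2 s1^-1 s2 s1^-1 s1^-1 s1^-1 s3^-1 s4^-1.
The presented braid s1^-1 s1^-1 s2 s1^-1 s2 s1^-1 s1^-1 s1^-1 s3^-1 s4^-1 on 5 strands reduces by inverse Markov moves (closure unchanged at each step):
  Destabilize: the word has the form β·s4^-1 where s4^-1 occurs only as the final letter (β ∈ B_4); drop it and the last strand → 4 strands.
  Destabilize: the word has the form β·s3^-1 where s3^-1 occurs only as the final letter (β ∈ B_3); drop it and the last strand → 3 strands.
Reduced to β = s1^-1 s1^-1 s2 s1^-1 s2 s1^-1 s1^-1 s1^-1 on 3 strands, 8 crossings.
Compute on β:
Braid: s1^-1 s1^-1 s2 s1^-1 s2 s1^-1 s1^-1 s1^-1 on 3 strands, 8 crossings.
Writhe w = (#positive) - (#negative) = 2 - 6 = -4.
Enumerate smoothing states for the bracket polynomial. There are 2^8 = 256 states.
For each crossing: s=0 is the vertical smoothing, s=1 horizontal. Crossing k contributes A^(sign_k * (1 - 2*s_k)); loop factor d = -A^2 - A^-2.
Tabulate the states by total A-exponent and number of loops L (A-exp: L × count):
  A^8: L=7 ×1
  A^6: L=6 ×8
  A^4: L=5 ×28
  A^2: L=4 ×55, L=6 ×1
  A^0: L=3 ×65, L=5 ×5
  A^-2: L=2 ×46, L=4 ×10
  A^-4: L=1 ×17, L=3 ×11
  A^-6: L=2 ×8
  A^-8: L=3 ×1
Each group contributes A^e * Σ count * d^(L-1):
Powers of d = -A^2 - A^-2: d^2 = A^4 + 2 + A^-4; d^3 = -A^6 - 3*A^2 - 3*A^-2 - A^-6; d^4 = A^8 + 4*A^4 + 6 + 4*A^-4 + A^-8; d^5 = -A^10 - 5*A^6 - 10*A^2 - 10*A^-2 - 5*A^-6 - A^-10; d^6 = A^12 + 6*A^8 + 15*A^4 + 20 + 15*A^-4 + 6*A^-8 + A^-12.
  A^8 * (d^6) = A^20 + 6*A^16 + 15*A^12 + 20*A^8 + 15*A^4 + 6 + A^-4
  A^6 * (8*d^5) = -8*A^16 - 40*A^12 - 80*A^8 - 80*A^4 - 40 - 8*A^-4
  A^4 * (28*d^4) = 28*A^12 + 112*A^8 + 168*A^4 + 112 + 28*A^-4
  A^2 * (55*d^3 + d^5) = -A^12 - 60*A^8 - 175*A^4 - 175 - 60*A^-4 - A^-8
  A^0 * (65*d^2 + 5*d^4) = 5*A^8 + 85*A^4 + 160 + 85*A^-4 + 5*A^-8
  A^-2 * (46*d + 10*d^3) = -10*A^4 - 76 - 76*A^-4 - 10*A^-8
  A^-4 * (17 + 11*d^2) = 11 + 39*A^-4 + 11*A^-8
  A^-6 * (8*d) = -8*A^-4 - 8*A^-8
  A^-8 * (d^2) = A^-4 + 2*A^-8 + A^-12
Summing the groups: <K> = A^20 - 2*A^16 + 2*A^12 - 3*A^8 + 3*A^4 - 2 + 2*A^-4 - A^-8 + A^-12
Normalise by the writhe: (-A^3)^(-w) = (-A^3)^(4) = A^12, so f(A) = A^12 * <K> = A^32 - 2*A^28 + 2*A^24 - 3*A^20 + 3*A^16 - 2*A^12 + 2*A^8 - A^4 + 1.
Substitute A = t^(-1/4), i.e. A^e → t^(-e/4): V(t) = 1 - t^-1 + 2*t^-2 - 2*t^-3 + 3*t^-4 - 3*t^-5 + 2*t^-6 - 2*t^-7 + t^-8

Answer: 1 - t^-1 + 2*t^-2 - 2*t^-3 + 3*t^-4 - 3*t^-5 + 2*t^-6 - 2*t^-7 + t^-8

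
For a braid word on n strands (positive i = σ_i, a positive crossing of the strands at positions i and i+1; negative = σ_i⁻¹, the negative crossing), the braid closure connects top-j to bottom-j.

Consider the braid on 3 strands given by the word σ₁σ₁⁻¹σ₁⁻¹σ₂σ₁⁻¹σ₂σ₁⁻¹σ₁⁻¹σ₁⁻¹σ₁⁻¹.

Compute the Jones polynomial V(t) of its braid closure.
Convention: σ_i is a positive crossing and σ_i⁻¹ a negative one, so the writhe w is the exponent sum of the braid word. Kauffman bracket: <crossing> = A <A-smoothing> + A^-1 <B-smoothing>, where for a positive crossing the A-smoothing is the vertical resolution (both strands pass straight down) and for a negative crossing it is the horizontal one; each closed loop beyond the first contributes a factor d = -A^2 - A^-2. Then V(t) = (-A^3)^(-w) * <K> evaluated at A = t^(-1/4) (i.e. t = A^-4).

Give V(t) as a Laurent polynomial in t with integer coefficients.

1 - t^-1 + 2*t^-2 - 2*t^-3 + 3*t^-4 - 3*t^-5 + 2*t^-6 - 2*t^-7 + t^-8

Derivation:
The presented braid s1 s1^-1 s1^-1 s2 s1^-1 s2 s1^-1 s1^-1 s1^-1 s1^-1 on 3 strands reduces by inverse Markov moves (closure unchanged at each step):
  Deconjugate: the word is γ·β·γ⁻¹ with γ = s1 (prefix) and γ⁻¹ = s1^-1 (suffix); strip both.
Reduced to β = s1^-1 s1^-1 s2 s1^-1 s2 s1^-1 s1^-1 s1^-1 on 3 strands, 8 crossings.
Compute on β:
Braid: s1^-1 s1^-1 s2 s1^-1 s2 s1^-1 s1^-1 s1^-1 on 3 strands, 8 crossings.
Writhe w = (#positive) - (#negative) = 2 - 6 = -4.
Enumerate smoothing states for the bracket polynomial. There are 2^8 = 256 states.
For each crossing: s=0 is the vertical smoothing, s=1 horizontal. Crossing k contributes A^(sign_k * (1 - 2*s_k)); loop factor d = -A^2 - A^-2.
Tabulate the states by total A-exponent and number of loops L (A-exp: L × count):
  A^8: L=7 ×1
  A^6: L=6 ×8
  A^4: L=5 ×28
  A^2: L=4 ×55, L=6 ×1
  A^0: L=3 ×65, L=5 ×5
  A^-2: L=2 ×46, L=4 ×10
  A^-4: L=1 ×17, L=3 ×11
  A^-6: L=2 ×8
  A^-8: L=3 ×1
Each group contributes A^e * Σ count * d^(L-1):
Powers of d = -A^2 - A^-2: d^2 = A^4 + 2 + A^-4; d^3 = -A^6 - 3*A^2 - 3*A^-2 - A^-6; d^4 = A^8 + 4*A^4 + 6 + 4*A^-4 + A^-8; d^5 = -A^10 - 5*A^6 - 10*A^2 - 10*A^-2 - 5*A^-6 - A^-10; d^6 = A^12 + 6*A^8 + 15*A^4 + 20 + 15*A^-4 + 6*A^-8 + A^-12.
  A^8 * (d^6) = A^20 + 6*A^16 + 15*A^12 + 20*A^8 + 15*A^4 + 6 + A^-4
  A^6 * (8*d^5) = -8*A^16 - 40*A^12 - 80*A^8 - 80*A^4 - 40 - 8*A^-4
  A^4 * (28*d^4) = 28*A^12 + 112*A^8 + 168*A^4 + 112 + 28*A^-4
  A^2 * (55*d^3 + d^5) = -A^12 - 60*A^8 - 175*A^4 - 175 - 60*A^-4 - A^-8
  A^0 * (65*d^2 + 5*d^4) = 5*A^8 + 85*A^4 + 160 + 85*A^-4 + 5*A^-8
  A^-2 * (46*d + 10*d^3) = -10*A^4 - 76 - 76*A^-4 - 10*A^-8
  A^-4 * (17 + 11*d^2) = 11 + 39*A^-4 + 11*A^-8
  A^-6 * (8*d) = -8*A^-4 - 8*A^-8
  A^-8 * (d^2) = A^-4 + 2*A^-8 + A^-12
Summing the groups: <K> = A^20 - 2*A^16 + 2*A^12 - 3*A^8 + 3*A^4 - 2 + 2*A^-4 - A^-8 + A^-12
Normalise by the writhe: (-A^3)^(-w) = (-A^3)^(4) = A^12, so f(A) = A^12 * <K> = A^32 - 2*A^28 + 2*A^24 - 3*A^20 + 3*A^16 - 2*A^12 + 2*A^8 - A^4 + 1.
Substitute A = t^(-1/4), i.e. A^e → t^(-e/4): V(t) = 1 - t^-1 + 2*t^-2 - 2*t^-3 + 3*t^-4 - 3*t^-5 + 2*t^-6 - 2*t^-7 + t^-8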